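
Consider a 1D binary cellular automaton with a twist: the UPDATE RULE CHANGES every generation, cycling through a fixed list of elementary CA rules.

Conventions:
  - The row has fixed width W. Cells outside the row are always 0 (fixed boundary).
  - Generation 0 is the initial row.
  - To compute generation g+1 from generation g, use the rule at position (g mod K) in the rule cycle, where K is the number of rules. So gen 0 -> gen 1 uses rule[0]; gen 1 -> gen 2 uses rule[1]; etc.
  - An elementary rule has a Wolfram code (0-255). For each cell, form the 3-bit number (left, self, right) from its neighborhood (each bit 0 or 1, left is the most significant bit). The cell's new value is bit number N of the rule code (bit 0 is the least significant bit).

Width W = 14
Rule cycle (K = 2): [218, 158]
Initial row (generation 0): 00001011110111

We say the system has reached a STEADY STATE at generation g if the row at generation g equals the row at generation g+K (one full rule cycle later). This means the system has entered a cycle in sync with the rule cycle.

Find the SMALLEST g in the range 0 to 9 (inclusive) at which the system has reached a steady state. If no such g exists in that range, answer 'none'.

Gen 0: 00001011110111
Gen 1 (rule 218): 00010011110111
Gen 2 (rule 158): 00111111100110
Gen 3 (rule 218): 01111111111111
Gen 4 (rule 158): 11111111111110
Gen 5 (rule 218): 11111111111111
Gen 6 (rule 158): 11111111111110
Gen 7 (rule 218): 11111111111111
Gen 8 (rule 158): 11111111111110
Gen 9 (rule 218): 11111111111111
Gen 10 (rule 158): 11111111111110
Gen 11 (rule 218): 11111111111111

Answer: 4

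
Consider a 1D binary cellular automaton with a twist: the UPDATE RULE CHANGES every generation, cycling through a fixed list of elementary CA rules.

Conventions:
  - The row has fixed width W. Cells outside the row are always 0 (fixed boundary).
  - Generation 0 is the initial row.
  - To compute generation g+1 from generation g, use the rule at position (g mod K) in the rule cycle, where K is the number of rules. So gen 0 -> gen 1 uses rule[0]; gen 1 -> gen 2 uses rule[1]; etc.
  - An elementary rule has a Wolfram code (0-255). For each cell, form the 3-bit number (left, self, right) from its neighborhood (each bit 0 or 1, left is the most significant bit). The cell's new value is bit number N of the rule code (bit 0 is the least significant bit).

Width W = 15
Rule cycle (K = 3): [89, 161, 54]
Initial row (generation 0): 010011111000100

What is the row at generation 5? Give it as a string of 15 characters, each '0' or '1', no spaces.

Gen 0: 010011111000100
Gen 1 (rule 89): 001010001110011
Gen 2 (rule 161): 100100100100000
Gen 3 (rule 54): 111111111110000
Gen 4 (rule 89): 100000000011111
Gen 5 (rule 161): 001111111001110

Answer: 001111111001110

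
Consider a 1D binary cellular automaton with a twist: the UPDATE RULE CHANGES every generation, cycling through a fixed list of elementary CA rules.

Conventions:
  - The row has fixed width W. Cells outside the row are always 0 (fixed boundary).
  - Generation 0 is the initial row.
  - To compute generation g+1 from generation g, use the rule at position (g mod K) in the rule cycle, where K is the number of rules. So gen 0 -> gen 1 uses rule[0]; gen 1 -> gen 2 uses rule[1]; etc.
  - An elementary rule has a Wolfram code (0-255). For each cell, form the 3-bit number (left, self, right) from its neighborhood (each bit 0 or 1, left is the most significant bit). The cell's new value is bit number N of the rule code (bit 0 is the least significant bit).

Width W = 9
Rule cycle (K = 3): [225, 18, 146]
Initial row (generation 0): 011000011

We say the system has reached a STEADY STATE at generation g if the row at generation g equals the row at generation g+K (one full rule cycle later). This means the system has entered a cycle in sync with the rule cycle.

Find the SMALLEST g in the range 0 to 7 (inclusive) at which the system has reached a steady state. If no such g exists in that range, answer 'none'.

Gen 0: 011000011
Gen 1 (rule 225): 001011001
Gen 2 (rule 18): 010000110
Gen 3 (rule 146): 101001001
Gen 4 (rule 225): 010000000
Gen 5 (rule 18): 101000000
Gen 6 (rule 146): 000100000
Gen 7 (rule 225): 110001111
Gen 8 (rule 18): 001010000
Gen 9 (rule 146): 010001000
Gen 10 (rule 225): 000100011

Answer: none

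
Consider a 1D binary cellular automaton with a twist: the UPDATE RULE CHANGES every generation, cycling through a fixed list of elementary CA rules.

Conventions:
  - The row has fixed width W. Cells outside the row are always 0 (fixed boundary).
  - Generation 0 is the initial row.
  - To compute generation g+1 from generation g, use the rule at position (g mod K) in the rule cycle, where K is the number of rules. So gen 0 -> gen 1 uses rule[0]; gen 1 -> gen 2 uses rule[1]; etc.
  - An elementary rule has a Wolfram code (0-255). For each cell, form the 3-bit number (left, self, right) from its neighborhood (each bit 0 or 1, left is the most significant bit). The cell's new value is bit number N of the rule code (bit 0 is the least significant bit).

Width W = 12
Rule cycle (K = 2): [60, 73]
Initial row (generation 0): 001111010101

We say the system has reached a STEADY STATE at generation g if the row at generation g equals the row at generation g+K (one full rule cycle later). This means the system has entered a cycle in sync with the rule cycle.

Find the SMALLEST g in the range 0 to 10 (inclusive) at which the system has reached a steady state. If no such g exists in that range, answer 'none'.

Gen 0: 001111010101
Gen 1 (rule 60): 001000111111
Gen 2 (rule 73): 100010100001
Gen 3 (rule 60): 110011110001
Gen 4 (rule 73): 110010010100
Gen 5 (rule 60): 101011011110
Gen 6 (rule 73): 000011010010
Gen 7 (rule 60): 000010111011
Gen 8 (rule 73): 111000101011
Gen 9 (rule 60): 100100111110
Gen 10 (rule 73): 000000100010
Gen 11 (rule 60): 000000110011
Gen 12 (rule 73): 111110110011

Answer: none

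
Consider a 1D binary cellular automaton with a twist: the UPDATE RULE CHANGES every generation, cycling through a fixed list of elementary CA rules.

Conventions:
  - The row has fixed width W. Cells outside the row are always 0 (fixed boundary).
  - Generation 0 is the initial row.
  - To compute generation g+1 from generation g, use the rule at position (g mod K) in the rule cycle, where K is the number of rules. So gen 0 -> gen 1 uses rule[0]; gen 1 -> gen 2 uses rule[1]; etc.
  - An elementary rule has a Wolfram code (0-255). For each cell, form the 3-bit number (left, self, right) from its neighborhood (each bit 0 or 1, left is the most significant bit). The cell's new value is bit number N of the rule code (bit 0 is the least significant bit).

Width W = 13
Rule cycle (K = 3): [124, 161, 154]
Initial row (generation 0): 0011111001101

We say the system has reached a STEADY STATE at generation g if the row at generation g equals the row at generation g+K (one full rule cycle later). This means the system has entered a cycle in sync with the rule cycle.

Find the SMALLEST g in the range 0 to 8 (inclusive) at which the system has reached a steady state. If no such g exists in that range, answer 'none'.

Gen 0: 0011111001101
Gen 1 (rule 124): 0010001101111
Gen 2 (rule 161): 1000100010110
Gen 3 (rule 154): 0101010100101
Gen 4 (rule 124): 0111111110111
Gen 5 (rule 161): 0011111101010
Gen 6 (rule 154): 0111111000001
Gen 7 (rule 124): 0100001100001
Gen 8 (rule 161): 0001100001100
Gen 9 (rule 154): 0011010011010
Gen 10 (rule 124): 0011111011111
Gen 11 (rule 161): 1001110101110

Answer: none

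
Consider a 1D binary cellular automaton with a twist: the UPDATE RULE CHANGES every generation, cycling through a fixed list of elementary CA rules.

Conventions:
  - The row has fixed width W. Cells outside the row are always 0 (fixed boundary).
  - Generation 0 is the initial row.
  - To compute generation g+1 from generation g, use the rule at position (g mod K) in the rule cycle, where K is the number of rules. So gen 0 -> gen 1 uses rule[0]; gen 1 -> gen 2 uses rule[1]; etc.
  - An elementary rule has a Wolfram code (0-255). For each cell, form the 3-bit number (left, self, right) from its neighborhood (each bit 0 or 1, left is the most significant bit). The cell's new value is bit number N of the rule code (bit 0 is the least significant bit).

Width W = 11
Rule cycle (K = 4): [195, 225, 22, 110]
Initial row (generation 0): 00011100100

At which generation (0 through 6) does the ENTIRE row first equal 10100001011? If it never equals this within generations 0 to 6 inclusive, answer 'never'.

Gen 0: 00011100100
Gen 1 (rule 195): 11101101001
Gen 2 (rule 225): 01110110000
Gen 3 (rule 22): 10000001000
Gen 4 (rule 110): 10000011000
Gen 5 (rule 195): 00111101011
Gen 6 (rule 225): 10011110101

Answer: never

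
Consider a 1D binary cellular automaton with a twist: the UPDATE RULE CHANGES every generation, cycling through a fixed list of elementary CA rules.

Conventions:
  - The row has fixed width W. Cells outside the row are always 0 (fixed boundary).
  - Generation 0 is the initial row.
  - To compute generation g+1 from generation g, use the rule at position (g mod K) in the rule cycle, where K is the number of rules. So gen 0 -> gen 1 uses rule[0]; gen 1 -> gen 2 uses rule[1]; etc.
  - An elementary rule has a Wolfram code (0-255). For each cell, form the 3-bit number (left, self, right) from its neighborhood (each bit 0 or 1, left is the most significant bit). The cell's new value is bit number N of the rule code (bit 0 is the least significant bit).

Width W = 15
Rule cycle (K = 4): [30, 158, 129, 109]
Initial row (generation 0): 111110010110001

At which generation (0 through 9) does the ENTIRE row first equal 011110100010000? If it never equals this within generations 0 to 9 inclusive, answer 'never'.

Answer: never

Derivation:
Gen 0: 111110010110001
Gen 1 (rule 30): 100001110101011
Gen 2 (rule 158): 110011100101010
Gen 3 (rule 129): 000001000000000
Gen 4 (rule 109): 111101011111111
Gen 5 (rule 30): 100001010000000
Gen 6 (rule 158): 110011011000000
Gen 7 (rule 129): 000000000011111
Gen 8 (rule 109): 111111111010001
Gen 9 (rule 30): 100000000011011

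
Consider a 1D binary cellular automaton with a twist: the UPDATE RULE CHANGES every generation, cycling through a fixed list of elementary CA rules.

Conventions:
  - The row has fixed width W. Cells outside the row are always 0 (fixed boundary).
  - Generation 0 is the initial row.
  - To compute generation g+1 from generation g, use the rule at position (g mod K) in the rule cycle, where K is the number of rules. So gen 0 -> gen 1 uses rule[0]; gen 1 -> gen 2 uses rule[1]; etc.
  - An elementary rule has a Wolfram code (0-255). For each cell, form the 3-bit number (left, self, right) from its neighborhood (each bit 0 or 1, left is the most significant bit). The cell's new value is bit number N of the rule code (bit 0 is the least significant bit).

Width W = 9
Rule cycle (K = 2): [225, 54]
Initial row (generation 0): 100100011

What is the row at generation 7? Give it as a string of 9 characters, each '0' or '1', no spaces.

Gen 0: 100100011
Gen 1 (rule 225): 000001001
Gen 2 (rule 54): 000011111
Gen 3 (rule 225): 111001111
Gen 4 (rule 54): 000110000
Gen 5 (rule 225): 110010111
Gen 6 (rule 54): 001111000
Gen 7 (rule 225): 100111011

Answer: 100111011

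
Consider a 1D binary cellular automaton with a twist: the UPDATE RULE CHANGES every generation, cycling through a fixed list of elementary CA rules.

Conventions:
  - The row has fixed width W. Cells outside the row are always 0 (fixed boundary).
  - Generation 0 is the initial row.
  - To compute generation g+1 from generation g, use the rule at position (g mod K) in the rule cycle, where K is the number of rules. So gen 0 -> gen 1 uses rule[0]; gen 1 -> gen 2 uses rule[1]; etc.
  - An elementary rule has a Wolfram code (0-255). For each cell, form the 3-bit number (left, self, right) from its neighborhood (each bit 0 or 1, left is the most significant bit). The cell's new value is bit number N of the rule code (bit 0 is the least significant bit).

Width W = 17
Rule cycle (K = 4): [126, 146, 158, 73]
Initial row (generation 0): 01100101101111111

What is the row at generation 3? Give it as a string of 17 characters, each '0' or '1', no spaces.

Gen 0: 01100101101111111
Gen 1 (rule 126): 11111111111000001
Gen 2 (rule 146): 01111111110100010
Gen 3 (rule 158): 11111111100110111

Answer: 11111111100110111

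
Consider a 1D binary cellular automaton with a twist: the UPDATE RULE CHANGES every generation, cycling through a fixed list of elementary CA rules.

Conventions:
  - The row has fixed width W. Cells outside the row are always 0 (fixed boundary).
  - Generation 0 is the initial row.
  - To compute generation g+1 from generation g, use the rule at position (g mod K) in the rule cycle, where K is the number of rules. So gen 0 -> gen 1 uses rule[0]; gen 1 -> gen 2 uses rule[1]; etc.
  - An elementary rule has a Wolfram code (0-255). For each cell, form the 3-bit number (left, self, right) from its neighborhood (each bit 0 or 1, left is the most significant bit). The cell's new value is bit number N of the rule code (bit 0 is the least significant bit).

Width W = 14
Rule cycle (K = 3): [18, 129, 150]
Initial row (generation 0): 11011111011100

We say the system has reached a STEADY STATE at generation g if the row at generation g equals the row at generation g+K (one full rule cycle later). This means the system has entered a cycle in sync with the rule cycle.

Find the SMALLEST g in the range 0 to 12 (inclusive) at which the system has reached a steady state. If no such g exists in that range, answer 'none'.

Answer: 4

Derivation:
Gen 0: 11011111011100
Gen 1 (rule 18): 00000000000010
Gen 2 (rule 129): 11111111111000
Gen 3 (rule 150): 01111111110100
Gen 4 (rule 18): 10000000000010
Gen 5 (rule 129): 00111111111000
Gen 6 (rule 150): 01011111110100
Gen 7 (rule 18): 10000000000010
Gen 8 (rule 129): 00111111111000
Gen 9 (rule 150): 01011111110100
Gen 10 (rule 18): 10000000000010
Gen 11 (rule 129): 00111111111000
Gen 12 (rule 150): 01011111110100
Gen 13 (rule 18): 10000000000010
Gen 14 (rule 129): 00111111111000
Gen 15 (rule 150): 01011111110100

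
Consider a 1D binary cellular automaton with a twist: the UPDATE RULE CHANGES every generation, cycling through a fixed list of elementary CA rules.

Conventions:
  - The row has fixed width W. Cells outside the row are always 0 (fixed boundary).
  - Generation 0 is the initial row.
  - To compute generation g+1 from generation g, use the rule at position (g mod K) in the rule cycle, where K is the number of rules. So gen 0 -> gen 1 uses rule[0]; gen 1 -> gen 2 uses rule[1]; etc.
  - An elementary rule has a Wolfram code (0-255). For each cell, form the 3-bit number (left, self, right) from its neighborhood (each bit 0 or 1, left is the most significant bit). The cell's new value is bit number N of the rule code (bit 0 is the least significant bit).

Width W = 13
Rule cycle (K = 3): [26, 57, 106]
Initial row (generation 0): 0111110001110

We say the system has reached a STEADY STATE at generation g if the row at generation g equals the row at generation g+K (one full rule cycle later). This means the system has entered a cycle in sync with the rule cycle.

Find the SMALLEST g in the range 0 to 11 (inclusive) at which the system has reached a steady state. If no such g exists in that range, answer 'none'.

Answer: 4

Derivation:
Gen 0: 0111110001110
Gen 1 (rule 26): 1100001011001
Gen 2 (rule 57): 1011100110100
Gen 3 (rule 106): 0110101111000
Gen 4 (rule 26): 1100001000100
Gen 5 (rule 57): 1011100110011
Gen 6 (rule 106): 0110101110111
Gen 7 (rule 26): 1100001000100
Gen 8 (rule 57): 1011100110011
Gen 9 (rule 106): 0110101110111
Gen 10 (rule 26): 1100001000100
Gen 11 (rule 57): 1011100110011
Gen 12 (rule 106): 0110101110111
Gen 13 (rule 26): 1100001000100
Gen 14 (rule 57): 1011100110011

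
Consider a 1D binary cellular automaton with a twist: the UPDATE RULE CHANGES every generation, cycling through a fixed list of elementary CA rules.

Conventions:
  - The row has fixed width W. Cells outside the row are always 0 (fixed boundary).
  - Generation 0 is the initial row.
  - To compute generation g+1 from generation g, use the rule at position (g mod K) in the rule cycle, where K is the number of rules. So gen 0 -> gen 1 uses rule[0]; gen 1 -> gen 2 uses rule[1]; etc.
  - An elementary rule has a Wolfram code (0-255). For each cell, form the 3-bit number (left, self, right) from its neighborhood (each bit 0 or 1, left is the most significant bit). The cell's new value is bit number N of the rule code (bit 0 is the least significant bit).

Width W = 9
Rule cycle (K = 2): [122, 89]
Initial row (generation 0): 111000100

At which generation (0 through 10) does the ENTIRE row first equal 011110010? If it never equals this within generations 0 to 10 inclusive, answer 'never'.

Gen 0: 111000100
Gen 1 (rule 122): 101101010
Gen 2 (rule 89): 001100001
Gen 3 (rule 122): 011110010
Gen 4 (rule 89): 010011001
Gen 5 (rule 122): 101111110
Gen 6 (rule 89): 001000011
Gen 7 (rule 122): 010100111
Gen 8 (rule 89): 000010101
Gen 9 (rule 122): 000101010
Gen 10 (rule 89): 110000001

Answer: 3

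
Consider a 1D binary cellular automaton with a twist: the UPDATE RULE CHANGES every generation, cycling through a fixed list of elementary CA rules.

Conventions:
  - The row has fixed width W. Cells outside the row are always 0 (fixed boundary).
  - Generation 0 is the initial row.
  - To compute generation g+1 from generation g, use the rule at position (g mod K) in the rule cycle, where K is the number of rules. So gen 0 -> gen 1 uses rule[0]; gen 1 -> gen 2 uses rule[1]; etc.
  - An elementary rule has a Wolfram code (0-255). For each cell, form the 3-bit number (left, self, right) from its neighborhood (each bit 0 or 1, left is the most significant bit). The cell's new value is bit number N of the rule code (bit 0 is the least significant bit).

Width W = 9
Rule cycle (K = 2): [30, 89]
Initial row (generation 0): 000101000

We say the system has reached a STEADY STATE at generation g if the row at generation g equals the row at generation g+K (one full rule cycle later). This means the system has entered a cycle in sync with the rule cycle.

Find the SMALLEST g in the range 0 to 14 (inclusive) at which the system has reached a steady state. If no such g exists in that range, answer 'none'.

Answer: none

Derivation:
Gen 0: 000101000
Gen 1 (rule 30): 001101100
Gen 2 (rule 89): 101101111
Gen 3 (rule 30): 101001000
Gen 4 (rule 89): 000100111
Gen 5 (rule 30): 001111100
Gen 6 (rule 89): 101000111
Gen 7 (rule 30): 101101100
Gen 8 (rule 89): 001101111
Gen 9 (rule 30): 011001000
Gen 10 (rule 89): 011100111
Gen 11 (rule 30): 110011100
Gen 12 (rule 89): 111010111
Gen 13 (rule 30): 100010100
Gen 14 (rule 89): 011000011
Gen 15 (rule 30): 110100110
Gen 16 (rule 89): 110010111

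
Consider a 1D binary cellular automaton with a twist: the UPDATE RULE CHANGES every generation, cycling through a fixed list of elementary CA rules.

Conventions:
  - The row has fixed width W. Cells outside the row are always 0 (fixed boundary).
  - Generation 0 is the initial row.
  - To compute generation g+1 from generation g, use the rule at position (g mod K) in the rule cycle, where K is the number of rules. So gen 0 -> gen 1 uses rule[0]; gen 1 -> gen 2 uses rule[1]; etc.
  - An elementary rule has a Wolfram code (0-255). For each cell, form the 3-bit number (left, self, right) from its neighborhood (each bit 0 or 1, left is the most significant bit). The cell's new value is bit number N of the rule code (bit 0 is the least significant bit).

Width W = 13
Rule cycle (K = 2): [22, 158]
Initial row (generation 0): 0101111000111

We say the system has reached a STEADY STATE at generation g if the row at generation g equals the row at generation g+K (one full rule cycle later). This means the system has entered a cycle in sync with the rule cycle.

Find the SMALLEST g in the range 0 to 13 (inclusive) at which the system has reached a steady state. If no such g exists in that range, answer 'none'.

Gen 0: 0101111000111
Gen 1 (rule 22): 1100000101000
Gen 2 (rule 158): 1010001101100
Gen 3 (rule 22): 1011010000010
Gen 4 (rule 158): 1010011000111
Gen 5 (rule 22): 1011100101000
Gen 6 (rule 158): 1011011101100
Gen 7 (rule 22): 1000000000010
Gen 8 (rule 158): 1100000000111
Gen 9 (rule 22): 0010000001000
Gen 10 (rule 158): 0111000011100
Gen 11 (rule 22): 1000100100010
Gen 12 (rule 158): 1101111110111
Gen 13 (rule 22): 0000000000000
Gen 14 (rule 158): 0000000000000
Gen 15 (rule 22): 0000000000000

Answer: 13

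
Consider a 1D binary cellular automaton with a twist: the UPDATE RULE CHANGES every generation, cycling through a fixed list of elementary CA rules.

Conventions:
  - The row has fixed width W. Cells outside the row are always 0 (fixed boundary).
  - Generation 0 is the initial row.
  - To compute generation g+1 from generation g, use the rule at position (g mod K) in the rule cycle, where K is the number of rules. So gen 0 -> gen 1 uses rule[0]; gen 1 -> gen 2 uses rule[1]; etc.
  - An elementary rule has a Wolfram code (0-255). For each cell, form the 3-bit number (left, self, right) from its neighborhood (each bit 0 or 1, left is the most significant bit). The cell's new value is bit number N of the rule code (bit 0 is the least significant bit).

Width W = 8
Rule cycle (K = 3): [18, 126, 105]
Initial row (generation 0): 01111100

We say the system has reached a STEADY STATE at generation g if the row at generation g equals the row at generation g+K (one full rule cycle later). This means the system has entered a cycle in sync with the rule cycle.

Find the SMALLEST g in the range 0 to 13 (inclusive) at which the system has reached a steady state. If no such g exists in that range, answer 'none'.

Answer: 4

Derivation:
Gen 0: 01111100
Gen 1 (rule 18): 10000010
Gen 2 (rule 126): 11000111
Gen 3 (rule 105): 11010101
Gen 4 (rule 18): 00000000
Gen 5 (rule 126): 00000000
Gen 6 (rule 105): 11111111
Gen 7 (rule 18): 00000000
Gen 8 (rule 126): 00000000
Gen 9 (rule 105): 11111111
Gen 10 (rule 18): 00000000
Gen 11 (rule 126): 00000000
Gen 12 (rule 105): 11111111
Gen 13 (rule 18): 00000000
Gen 14 (rule 126): 00000000
Gen 15 (rule 105): 11111111
Gen 16 (rule 18): 00000000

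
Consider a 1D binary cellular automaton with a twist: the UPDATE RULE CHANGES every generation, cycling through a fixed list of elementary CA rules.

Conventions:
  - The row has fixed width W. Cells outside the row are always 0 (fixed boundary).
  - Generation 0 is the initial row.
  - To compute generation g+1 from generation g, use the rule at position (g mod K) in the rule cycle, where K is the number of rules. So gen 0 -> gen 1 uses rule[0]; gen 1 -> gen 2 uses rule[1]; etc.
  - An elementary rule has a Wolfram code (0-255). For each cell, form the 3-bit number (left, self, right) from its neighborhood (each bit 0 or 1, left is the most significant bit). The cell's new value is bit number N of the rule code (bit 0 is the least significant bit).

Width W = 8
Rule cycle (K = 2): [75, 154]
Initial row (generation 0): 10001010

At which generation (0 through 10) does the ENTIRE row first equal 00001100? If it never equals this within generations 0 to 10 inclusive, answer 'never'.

Gen 0: 10001010
Gen 1 (rule 75): 00110000
Gen 2 (rule 154): 01101000
Gen 3 (rule 75): 11100011
Gen 4 (rule 154): 11010110
Gen 5 (rule 75): 11000110
Gen 6 (rule 154): 10101101
Gen 7 (rule 75): 00001100
Gen 8 (rule 154): 00011010
Gen 9 (rule 75): 11111000
Gen 10 (rule 154): 11110100

Answer: 7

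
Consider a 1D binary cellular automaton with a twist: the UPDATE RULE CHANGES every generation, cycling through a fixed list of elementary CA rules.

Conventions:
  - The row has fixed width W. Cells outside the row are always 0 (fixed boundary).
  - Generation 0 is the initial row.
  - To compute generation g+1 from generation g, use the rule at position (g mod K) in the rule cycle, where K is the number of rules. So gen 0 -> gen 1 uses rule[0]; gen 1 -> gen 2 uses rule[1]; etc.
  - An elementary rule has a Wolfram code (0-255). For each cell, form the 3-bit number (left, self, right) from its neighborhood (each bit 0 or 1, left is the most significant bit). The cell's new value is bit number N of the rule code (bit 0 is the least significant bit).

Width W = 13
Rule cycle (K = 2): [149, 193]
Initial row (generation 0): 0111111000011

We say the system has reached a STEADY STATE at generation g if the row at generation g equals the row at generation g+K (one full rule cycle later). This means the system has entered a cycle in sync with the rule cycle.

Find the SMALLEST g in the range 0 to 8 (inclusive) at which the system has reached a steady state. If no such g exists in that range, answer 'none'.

Gen 0: 0111111000011
Gen 1 (rule 149): 0011110111000
Gen 2 (rule 193): 1001110011011
Gen 3 (rule 149): 1100101000000
Gen 4 (rule 193): 0100000011111
Gen 5 (rule 149): 0111111001110
Gen 6 (rule 193): 0011111000110
Gen 7 (rule 149): 1001110110001
Gen 8 (rule 193): 0000110010100
Gen 9 (rule 149): 1110001010111
Gen 10 (rule 193): 0110100000011

Answer: none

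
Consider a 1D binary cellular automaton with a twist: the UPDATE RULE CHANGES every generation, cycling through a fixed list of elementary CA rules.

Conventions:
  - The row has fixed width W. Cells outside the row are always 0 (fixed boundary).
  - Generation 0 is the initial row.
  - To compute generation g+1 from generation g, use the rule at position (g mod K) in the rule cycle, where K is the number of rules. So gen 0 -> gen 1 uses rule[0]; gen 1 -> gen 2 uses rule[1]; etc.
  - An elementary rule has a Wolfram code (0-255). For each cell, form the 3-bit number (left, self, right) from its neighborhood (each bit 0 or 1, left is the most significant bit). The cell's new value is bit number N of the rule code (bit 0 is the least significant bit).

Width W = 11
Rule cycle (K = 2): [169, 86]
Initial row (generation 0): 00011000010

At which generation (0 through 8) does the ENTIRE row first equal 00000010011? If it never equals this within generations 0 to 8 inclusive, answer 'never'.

Gen 0: 00011000010
Gen 1 (rule 169): 11010011000
Gen 2 (rule 86): 01011101100
Gen 3 (rule 169): 00111011001
Gen 4 (rule 86): 01001001111
Gen 5 (rule 169): 00000001110
Gen 6 (rule 86): 00000010011
Gen 7 (rule 169): 11111000010
Gen 8 (rule 86): 00001100111

Answer: 6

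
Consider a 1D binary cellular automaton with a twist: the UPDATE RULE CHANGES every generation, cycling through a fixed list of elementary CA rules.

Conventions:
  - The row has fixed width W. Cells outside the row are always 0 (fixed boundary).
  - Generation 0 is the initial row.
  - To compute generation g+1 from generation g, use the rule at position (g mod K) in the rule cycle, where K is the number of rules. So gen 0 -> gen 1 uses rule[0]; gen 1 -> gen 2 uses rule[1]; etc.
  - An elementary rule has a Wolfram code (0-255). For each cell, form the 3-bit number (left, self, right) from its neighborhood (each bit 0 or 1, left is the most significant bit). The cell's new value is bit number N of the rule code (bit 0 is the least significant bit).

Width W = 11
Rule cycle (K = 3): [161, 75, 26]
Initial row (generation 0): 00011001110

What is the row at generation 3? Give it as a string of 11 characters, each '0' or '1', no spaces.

Gen 0: 00011001110
Gen 1 (rule 161): 11000000100
Gen 2 (rule 75): 11011111001
Gen 3 (rule 26): 10010000110

Answer: 10010000110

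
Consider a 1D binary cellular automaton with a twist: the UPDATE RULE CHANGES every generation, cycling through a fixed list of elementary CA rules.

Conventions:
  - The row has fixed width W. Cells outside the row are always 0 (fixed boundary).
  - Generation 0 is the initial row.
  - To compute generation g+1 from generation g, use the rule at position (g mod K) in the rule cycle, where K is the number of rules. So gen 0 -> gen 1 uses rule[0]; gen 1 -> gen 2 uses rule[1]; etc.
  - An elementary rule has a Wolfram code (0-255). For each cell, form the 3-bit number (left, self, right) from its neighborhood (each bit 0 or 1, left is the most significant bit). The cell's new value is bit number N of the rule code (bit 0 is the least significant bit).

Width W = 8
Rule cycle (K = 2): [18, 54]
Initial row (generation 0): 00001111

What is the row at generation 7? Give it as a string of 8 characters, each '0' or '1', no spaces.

Gen 0: 00001111
Gen 1 (rule 18): 00010000
Gen 2 (rule 54): 00111000
Gen 3 (rule 18): 01000100
Gen 4 (rule 54): 11101110
Gen 5 (rule 18): 00000001
Gen 6 (rule 54): 00000011
Gen 7 (rule 18): 00000100

Answer: 00000100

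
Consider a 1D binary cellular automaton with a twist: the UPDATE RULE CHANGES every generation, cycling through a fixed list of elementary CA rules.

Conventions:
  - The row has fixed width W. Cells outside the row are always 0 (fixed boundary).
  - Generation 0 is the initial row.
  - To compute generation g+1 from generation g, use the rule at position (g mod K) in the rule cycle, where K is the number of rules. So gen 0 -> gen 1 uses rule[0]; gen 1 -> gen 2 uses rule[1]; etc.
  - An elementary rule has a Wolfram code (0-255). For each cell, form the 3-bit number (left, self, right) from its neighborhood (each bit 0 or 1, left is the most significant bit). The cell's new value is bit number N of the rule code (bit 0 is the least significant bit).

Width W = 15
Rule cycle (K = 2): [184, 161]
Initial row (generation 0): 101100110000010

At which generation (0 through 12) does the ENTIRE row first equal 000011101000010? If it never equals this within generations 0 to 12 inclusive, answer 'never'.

Answer: never

Derivation:
Gen 0: 101100110000010
Gen 1 (rule 184): 011010101000001
Gen 2 (rule 161): 000101010011100
Gen 3 (rule 184): 000010101011010
Gen 4 (rule 161): 111001010100100
Gen 5 (rule 184): 110100101010010
Gen 6 (rule 161): 001000010100000
Gen 7 (rule 184): 000100001010000
Gen 8 (rule 161): 110001100100111
Gen 9 (rule 184): 101001010010110
Gen 10 (rule 161): 010000100001000
Gen 11 (rule 184): 001000010000100
Gen 12 (rule 161): 100011000110001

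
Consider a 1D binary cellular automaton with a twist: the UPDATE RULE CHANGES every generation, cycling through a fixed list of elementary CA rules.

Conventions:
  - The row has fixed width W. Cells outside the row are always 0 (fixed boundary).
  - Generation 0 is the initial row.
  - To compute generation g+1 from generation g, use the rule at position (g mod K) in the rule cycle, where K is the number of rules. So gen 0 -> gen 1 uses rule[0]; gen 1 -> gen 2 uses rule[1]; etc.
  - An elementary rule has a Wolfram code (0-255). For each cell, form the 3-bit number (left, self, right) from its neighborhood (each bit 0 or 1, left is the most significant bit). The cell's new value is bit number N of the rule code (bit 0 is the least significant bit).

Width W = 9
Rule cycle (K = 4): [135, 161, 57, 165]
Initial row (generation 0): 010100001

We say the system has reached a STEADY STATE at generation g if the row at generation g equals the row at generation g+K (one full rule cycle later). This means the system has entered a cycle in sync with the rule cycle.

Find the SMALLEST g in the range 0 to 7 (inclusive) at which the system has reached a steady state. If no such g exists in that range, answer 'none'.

Gen 0: 010100001
Gen 1 (rule 135): 110101111
Gen 2 (rule 161): 001010110
Gen 3 (rule 57): 100101101
Gen 4 (rule 165): 100110011
Gen 5 (rule 135): 101000100
Gen 6 (rule 161): 010010001
Gen 7 (rule 57): 001001100
Gen 8 (rule 165): 101000001
Gen 9 (rule 135): 101011111
Gen 10 (rule 161): 010101110
Gen 11 (rule 57): 001011001

Answer: none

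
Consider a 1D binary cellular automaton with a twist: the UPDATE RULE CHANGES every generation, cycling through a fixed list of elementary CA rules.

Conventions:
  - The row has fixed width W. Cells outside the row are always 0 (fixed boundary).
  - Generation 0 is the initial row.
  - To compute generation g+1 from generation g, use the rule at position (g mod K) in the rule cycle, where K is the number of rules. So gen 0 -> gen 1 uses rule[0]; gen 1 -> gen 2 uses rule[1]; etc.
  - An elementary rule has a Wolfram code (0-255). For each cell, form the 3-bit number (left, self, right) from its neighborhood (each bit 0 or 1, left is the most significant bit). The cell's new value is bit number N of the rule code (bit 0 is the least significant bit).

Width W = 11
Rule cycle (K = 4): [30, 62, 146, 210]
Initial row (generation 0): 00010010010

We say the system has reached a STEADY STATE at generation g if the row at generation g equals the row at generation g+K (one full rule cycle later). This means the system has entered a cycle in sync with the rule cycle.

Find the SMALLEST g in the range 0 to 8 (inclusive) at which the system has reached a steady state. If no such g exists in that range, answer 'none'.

Answer: none

Derivation:
Gen 0: 00010010010
Gen 1 (rule 30): 00111111111
Gen 2 (rule 62): 01100000000
Gen 3 (rule 146): 10010000000
Gen 4 (rule 210): 01101000000
Gen 5 (rule 30): 11001100000
Gen 6 (rule 62): 10111010000
Gen 7 (rule 146): 00010001000
Gen 8 (rule 210): 00101010100
Gen 9 (rule 30): 01101010110
Gen 10 (rule 62): 11011111101
Gen 11 (rule 146): 00001111000
Gen 12 (rule 210): 00010111100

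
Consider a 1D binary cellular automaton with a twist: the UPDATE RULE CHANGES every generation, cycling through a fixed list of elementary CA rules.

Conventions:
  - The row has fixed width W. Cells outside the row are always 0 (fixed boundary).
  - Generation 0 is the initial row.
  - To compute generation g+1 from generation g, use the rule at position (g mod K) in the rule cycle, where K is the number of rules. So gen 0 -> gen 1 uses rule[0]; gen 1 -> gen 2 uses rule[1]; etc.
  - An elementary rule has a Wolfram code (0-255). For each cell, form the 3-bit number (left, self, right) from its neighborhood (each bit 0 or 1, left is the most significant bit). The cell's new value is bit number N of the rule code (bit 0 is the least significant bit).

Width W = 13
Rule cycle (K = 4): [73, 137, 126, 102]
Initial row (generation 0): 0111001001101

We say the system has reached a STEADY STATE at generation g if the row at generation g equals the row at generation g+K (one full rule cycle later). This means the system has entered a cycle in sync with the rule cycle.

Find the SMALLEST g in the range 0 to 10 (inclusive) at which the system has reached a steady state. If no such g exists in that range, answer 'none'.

Answer: none

Derivation:
Gen 0: 0111001001101
Gen 1 (rule 73): 0101000001100
Gen 2 (rule 137): 0000011101001
Gen 3 (rule 126): 0000110111111
Gen 4 (rule 102): 0001011000001
Gen 5 (rule 73): 1100011011100
Gen 6 (rule 137): 1001010011001
Gen 7 (rule 126): 1111111111111
Gen 8 (rule 102): 0000000000001
Gen 9 (rule 73): 1111111111100
Gen 10 (rule 137): 1111111111001
Gen 11 (rule 126): 1000000001111
Gen 12 (rule 102): 1000000010001
Gen 13 (rule 73): 0011111000100
Gen 14 (rule 137): 1011110010001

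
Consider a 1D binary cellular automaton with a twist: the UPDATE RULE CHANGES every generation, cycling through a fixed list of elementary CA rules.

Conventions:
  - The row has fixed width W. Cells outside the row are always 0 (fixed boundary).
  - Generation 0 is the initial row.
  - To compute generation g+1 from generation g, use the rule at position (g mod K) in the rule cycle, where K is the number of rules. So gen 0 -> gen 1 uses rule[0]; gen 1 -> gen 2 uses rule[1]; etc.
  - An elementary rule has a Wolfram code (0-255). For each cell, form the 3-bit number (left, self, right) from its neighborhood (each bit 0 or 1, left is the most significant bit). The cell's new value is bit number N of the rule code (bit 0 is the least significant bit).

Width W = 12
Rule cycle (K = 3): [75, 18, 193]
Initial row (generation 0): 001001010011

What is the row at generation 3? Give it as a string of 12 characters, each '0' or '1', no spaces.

Gen 0: 001001010011
Gen 1 (rule 75): 110010000111
Gen 2 (rule 18): 001101001000
Gen 3 (rule 193): 100100000011

Answer: 100100000011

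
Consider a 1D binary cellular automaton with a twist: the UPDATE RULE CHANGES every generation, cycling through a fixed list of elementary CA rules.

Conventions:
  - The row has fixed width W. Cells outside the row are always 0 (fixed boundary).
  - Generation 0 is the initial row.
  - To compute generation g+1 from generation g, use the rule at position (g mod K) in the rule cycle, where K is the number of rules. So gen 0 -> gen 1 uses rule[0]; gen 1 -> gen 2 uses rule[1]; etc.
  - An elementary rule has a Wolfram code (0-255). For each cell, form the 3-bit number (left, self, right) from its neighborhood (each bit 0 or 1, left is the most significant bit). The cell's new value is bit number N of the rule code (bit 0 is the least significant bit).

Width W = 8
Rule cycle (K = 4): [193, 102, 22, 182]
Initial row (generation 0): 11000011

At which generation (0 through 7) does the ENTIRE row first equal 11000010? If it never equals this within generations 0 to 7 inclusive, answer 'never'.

Gen 0: 11000011
Gen 1 (rule 193): 01011001
Gen 2 (rule 102): 11101011
Gen 3 (rule 22): 00001000
Gen 4 (rule 182): 00011100
Gen 5 (rule 193): 11001101
Gen 6 (rule 102): 01010111
Gen 7 (rule 22): 11010000

Answer: never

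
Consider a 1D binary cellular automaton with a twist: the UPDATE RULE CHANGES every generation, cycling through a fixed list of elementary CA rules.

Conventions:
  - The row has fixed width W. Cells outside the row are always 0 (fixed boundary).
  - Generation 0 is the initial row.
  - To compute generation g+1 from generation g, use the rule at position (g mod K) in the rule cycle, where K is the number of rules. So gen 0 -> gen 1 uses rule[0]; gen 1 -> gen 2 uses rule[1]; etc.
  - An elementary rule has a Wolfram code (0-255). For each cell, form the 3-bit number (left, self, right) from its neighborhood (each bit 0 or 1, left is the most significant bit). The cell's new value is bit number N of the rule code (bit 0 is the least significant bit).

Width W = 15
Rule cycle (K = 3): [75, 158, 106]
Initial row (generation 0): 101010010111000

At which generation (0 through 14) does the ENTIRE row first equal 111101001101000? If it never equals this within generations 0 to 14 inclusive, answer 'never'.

Gen 0: 101010010111000
Gen 1 (rule 75): 000000100101011
Gen 2 (rule 158): 000001111101010
Gen 3 (rule 106): 000011000110100
Gen 4 (rule 75): 111111011110001
Gen 5 (rule 158): 111110011101011
Gen 6 (rule 106): 100010110110111
Gen 7 (rule 75): 001100110110101
Gen 8 (rule 158): 011011100100101
Gen 9 (rule 106): 111110101001010
Gen 10 (rule 75): 100010000010000
Gen 11 (rule 158): 110111000111000
Gen 12 (rule 106): 111101001101000
Gen 13 (rule 75): 100100011100011
Gen 14 (rule 158): 111110111010110

Answer: 12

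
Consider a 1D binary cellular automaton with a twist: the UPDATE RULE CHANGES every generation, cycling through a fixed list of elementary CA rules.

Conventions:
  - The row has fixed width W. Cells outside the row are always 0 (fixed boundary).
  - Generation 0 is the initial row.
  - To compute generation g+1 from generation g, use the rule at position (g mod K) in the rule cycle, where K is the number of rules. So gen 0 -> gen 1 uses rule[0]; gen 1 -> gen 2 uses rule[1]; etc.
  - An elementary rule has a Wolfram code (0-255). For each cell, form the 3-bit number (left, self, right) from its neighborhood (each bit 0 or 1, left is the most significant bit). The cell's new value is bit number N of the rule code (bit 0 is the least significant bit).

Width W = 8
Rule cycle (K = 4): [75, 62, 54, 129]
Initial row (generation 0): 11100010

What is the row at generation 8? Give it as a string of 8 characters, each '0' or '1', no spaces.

Answer: 11111100

Derivation:
Gen 0: 11100010
Gen 1 (rule 75): 10101100
Gen 2 (rule 62): 11111010
Gen 3 (rule 54): 00000111
Gen 4 (rule 129): 11110010
Gen 5 (rule 75): 10010100
Gen 6 (rule 62): 11111110
Gen 7 (rule 54): 00000001
Gen 8 (rule 129): 11111100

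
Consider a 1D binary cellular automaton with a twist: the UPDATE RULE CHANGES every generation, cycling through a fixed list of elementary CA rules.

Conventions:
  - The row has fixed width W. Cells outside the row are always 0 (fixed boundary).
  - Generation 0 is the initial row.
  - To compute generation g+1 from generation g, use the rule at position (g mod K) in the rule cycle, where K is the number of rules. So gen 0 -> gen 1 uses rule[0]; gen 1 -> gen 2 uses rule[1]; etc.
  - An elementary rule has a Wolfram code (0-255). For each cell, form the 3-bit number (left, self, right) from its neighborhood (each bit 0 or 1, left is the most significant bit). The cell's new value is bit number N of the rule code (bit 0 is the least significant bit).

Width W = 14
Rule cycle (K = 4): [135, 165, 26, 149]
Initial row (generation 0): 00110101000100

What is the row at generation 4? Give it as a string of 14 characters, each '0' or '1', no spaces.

Answer: 10110111111011

Derivation:
Gen 0: 00110101000100
Gen 1 (rule 135): 11000101011101
Gen 2 (rule 165): 00010111101011
Gen 3 (rule 26): 00100100000010
Gen 4 (rule 149): 10110111111011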